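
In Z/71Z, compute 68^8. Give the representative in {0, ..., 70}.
29

Use repeated squaring. Binary(8) = 1000. Walk through the bits of the exponent 8 left-to-right: at each bit after the leading one, square the running value, then multiply by 68 if the bit is 1 (always reducing mod 71):
  bit 1 = 1 (leading): start with 68.
  bit 2 = 0: square 68^2 = 4624 ≡ 9 (mod 71).
  bit 3 = 0: square 9^2 = 81 ≡ 10 (mod 71).
  bit 4 = 0: square 10^2 = 100 ≡ 29 (mod 71).
Final value: 68^8 ≡ 29 (mod 71).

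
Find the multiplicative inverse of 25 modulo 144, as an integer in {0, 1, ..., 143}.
25^(−1) ≡ 121 (mod 144)

Apply the extended Euclidean algorithm to (144, 25), tracking rows (r, s, t) with s·144 + t·25 = r. Each division r_prev = q·r_cur + r_new produces the new row as (previous row) − q·(current row):
  row A: (144, 1, 0)   [1·144 + 0·25 = 144]
  row B: (25, 0, 1)   [0·144 + 1·25 = 25]
  144 = 5·25 + 19   → row C = row A − 5·row B = (19, 1, −5)   [check: 1·144 − 5·25 = 19]
  25 = 1·19 + 6   → row D = row B − 1·row C = (6, −1, 6)   [check: −1·144 + 6·25 = 6]
  19 = 3·6 + 1   → row E = row C − 3·row D = (1, 4, −23)   [check: 4·144 − 23·25 = 1]
  6 = 6·1 + 0   → remainder 0, stop. gcd = 1 (last nonzero row E).
The gcd is 1, so 25 is invertible mod 144. The last nonzero row gives 4·144 − 23·25 = 1, so t = −23. So 25^(−1) ≡ −23 ≡ 121 (mod 144). Verify: 25 · 121 = 3025 ≡ 1 (mod 144). ✓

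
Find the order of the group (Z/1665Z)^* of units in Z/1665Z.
(Z/1665Z)^* consists of the classes a with gcd(a, 1665) = 1, so its order is φ(1665). φ is multiplicative, with φ(p^e) = p^e − p^(e−1). Factorise 1665 = 3^2 · 5 · 37. Then
  φ(1665) = (3^2 − 3^1) · (5 − 1) · (37 − 1) = 6 · 4 · 36 = 864.
Thus |(Z/1665Z)^*| = 864.

Final answer: |(Z/1665Z)^*| = 864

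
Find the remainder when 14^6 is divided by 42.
28

Use repeated squaring. Binary(6) = 110. Walk through the bits of the exponent 6 left-to-right: at each bit after the leading one, square the running value, then multiply by 14 if the bit is 1 (always reducing mod 42):
  bit 1 = 1 (leading): start with 14.
  bit 2 = 1: square 14^2 = 196 ≡ 28; bit is 1, so multiply 28·14 = 392 ≡ 14 (mod 42).
  bit 3 = 0: square 14^2 = 196 ≡ 28 (mod 42).
Final value: 14^6 ≡ 28 (mod 42).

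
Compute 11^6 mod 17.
8

Use repeated squaring. Binary(6) = 110. Walk through the bits of the exponent 6 left-to-right: at each bit after the leading one, square the running value, then multiply by 11 if the bit is 1 (always reducing mod 17):
  bit 1 = 1 (leading): start with 11.
  bit 2 = 1: square 11^2 = 121 ≡ 2; bit is 1, so multiply 2·11 = 22 ≡ 5 (mod 17).
  bit 3 = 0: square 5^2 = 25 ≡ 8 (mod 17).
Final value: 11^6 ≡ 8 (mod 17).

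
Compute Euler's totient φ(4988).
φ is multiplicative, with φ(p^e) = p^e − p^(e−1). Factorise 4988 = 2^2 · 29 · 43. Then
  φ(4988) = (2^2 − 2^1) · (29 − 1) · (43 − 1) = 2 · 28 · 42 = 2352.

Final answer: φ(4988) = 2352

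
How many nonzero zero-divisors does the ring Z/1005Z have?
Z/1005Z has 476 nonzero zero-divisors

In Z/1005Z each nonzero element is either a unit (gcd with 1005 is 1) or a zero-divisor (gcd > 1). The number of units is φ(1005): factorise 1005 = 3 · 5 · 67, so φ(1005) = (3 − 1) · (5 − 1) · (67 − 1) = 2 · 4 · 66 = 528. The nonzero elements number 1005 − 1 = 1004. Hence the nonzero zero-divisors number 1004 − 528 = 476.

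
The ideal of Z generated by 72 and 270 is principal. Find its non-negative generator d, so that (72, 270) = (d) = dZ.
(72, 270) = (18); d = 18

In the PID Z, (a, b) is generated by gcd(a, b). Compute gcd(270, 72) with the extended Euclidean algorithm, tracking rows (r, s, t) with s·270 + t·72 = r:
  row A: (270, 1, 0)   [1·270 + 0·72 = 270]
  row B: (72, 0, 1)   [0·270 + 1·72 = 72]
  270 = 3·72 + 54   → row C = row A − 3·row B = (54, 1, −3)   [check: 1·270 − 3·72 = 54]
  72 = 1·54 + 18   → row D = row B − 1·row C = (18, −1, 4)   [check: −1·270 + 4·72 = 18]
  54 = 3·18 + 0   → remainder 0, stop. gcd = 18 (last nonzero row D).
So gcd(72, 270) = 18, with Bézout identity −1·270 + 4·72 = 18. Containment (⊇): the Bézout identity exhibits 18 as an element of (72, 270), giving (18) ⊆ (72, 270). Containment (⊆): since 18 | 72 and 18 | 270 (72 = 18·4, 270 = 18·15), every Z-linear combination of 72 and 270 is divisible by 18, so (72, 270) ⊆ (18). Therefore (72, 270) = (18), d = 18.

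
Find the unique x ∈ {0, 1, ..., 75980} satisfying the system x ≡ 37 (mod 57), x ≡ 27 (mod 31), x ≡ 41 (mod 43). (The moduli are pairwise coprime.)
x ≡ 65530 (mod 75981); the representative in [0, 75981) is 65530

The moduli 57, 31, 43 are pairwise coprime, so by the CRT there is a unique solution mod 57·31·43 = 75981.
Solve by successive substitution. Start with x ≡ 37 (mod 57).
  Combine with x ≡ 27 (mod 31): write x = 37 + 57·t and require 37 + 57·t ≡ 27 (mod 31), i.e. 57·t ≡ 27 − 37 ≡ 21 (mod 31). Since 57^(−1) ≡ 6 (mod 31) (57 ≡ 26 (mod 31)), t ≡ 6·21 ≡ 2 (mod 31). So x ≡ 37 + 57·2 = 151 (mod 1767).
  Combine with x ≡ 41 (mod 43): write x = 151 + 1767·t and require 151 + 1767·t ≡ 41 (mod 43), i.e. 1767·t ≡ 41 − 151 ≡ 19 (mod 43). Since 1767^(−1) ≡ 11 (mod 43) (1767 ≡ 4 (mod 43)), t ≡ 11·19 ≡ 37 (mod 43). So x ≡ 151 + 1767·37 = 65530 (mod 75981).
Unique solution in [0, 75981): x = 65530.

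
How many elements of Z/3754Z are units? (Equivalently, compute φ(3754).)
An element a ∈ Z/3754Z is a unit iff gcd(a, 3754) = 1, so the number of units is φ(3754). φ is multiplicative, with φ(p^e) = p^e − p^(e−1). Factorise 3754 = 2 · 1877. Then
  φ(3754) = (2 − 1) · (1877 − 1) = 1 · 1876 = 1876.

Final answer: Z/3754Z has φ(3754) = 1876 units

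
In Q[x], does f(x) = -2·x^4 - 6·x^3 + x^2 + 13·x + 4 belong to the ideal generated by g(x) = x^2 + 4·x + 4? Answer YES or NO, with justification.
In Q[x] the ideal (g) consists of all multiples of g, so f ∈ (g) iff g | f, i.e. iff the remainder of f on division by g is 0. Divide f by g (g is monic, so eliminate the leading term of the running remainder at each step):
  leading term -2·x^4: subtract (-2·x^2)·g(x) = -2·x^4 - 8·x^3 - 8·x^2, leaving 2·x^3 + 9·x^2 + 13·x + 4
  leading term 2·x^3: subtract (2·x)·g(x) = 2·x^3 + 8·x^2 + 8·x, leaving x^2 + 5·x + 4
  leading term x^2: subtract (1)·g(x) = x^2 + 4·x + 4, leaving x
The remainder r(x) = x ≠ 0 (and deg r < deg g), so g ∤ f, i.e. f ∉ (g).

Final answer: NO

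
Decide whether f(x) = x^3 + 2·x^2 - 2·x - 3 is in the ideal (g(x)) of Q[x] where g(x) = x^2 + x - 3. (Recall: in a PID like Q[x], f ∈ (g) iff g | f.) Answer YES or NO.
YES

In Q[x] the ideal (g) consists of all multiples of g, so f ∈ (g) iff g | f, i.e. iff the remainder of f on division by g is 0. Divide f by g (g is monic, so eliminate the leading term of the running remainder at each step):
  leading term x^3: subtract (x)·g(x) = x^3 + x^2 - 3·x, leaving x^2 + x - 3
  leading term x^2: subtract (1)·g(x) = x^2 + x - 3, leaving 0
The remainder is 0, so f(x) = g(x) · h(x) with h(x) = x + 1. Hence g | f, i.e. f ∈ (g).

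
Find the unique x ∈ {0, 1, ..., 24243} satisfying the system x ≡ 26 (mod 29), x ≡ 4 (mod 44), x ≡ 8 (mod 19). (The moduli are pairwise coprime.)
x ≡ 4492 (mod 24244); the representative in [0, 24244) is 4492

The moduli 29, 44, 19 are pairwise coprime, so by the CRT there is a unique solution mod 29·44·19 = 24244.
Solve by successive substitution. Start with x ≡ 26 (mod 29).
  Combine with x ≡ 4 (mod 44): write x = 26 + 29·t and require 26 + 29·t ≡ 4 (mod 44), i.e. 29·t ≡ 4 − 26 ≡ 22 (mod 44). Since 29^(−1) ≡ 41 (mod 44), t ≡ 41·22 ≡ 22 (mod 44). So x ≡ 26 + 29·22 = 664 (mod 1276).
  Combine with x ≡ 8 (mod 19): write x = 664 + 1276·t and require 664 + 1276·t ≡ 8 (mod 19), i.e. 1276·t ≡ 8 − 664 ≡ 9 (mod 19). Since 1276^(−1) ≡ 13 (mod 19) (1276 ≡ 3 (mod 19)), t ≡ 13·9 ≡ 3 (mod 19). So x ≡ 664 + 1276·3 = 4492 (mod 24244).
Unique solution in [0, 24244): x = 4492.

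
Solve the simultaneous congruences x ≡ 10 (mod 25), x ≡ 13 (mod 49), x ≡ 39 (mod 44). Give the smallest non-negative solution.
The moduli 25, 49, 44 are pairwise coprime, so by the CRT there is a unique solution mod 25·49·44 = 53900.
Solve by successive substitution. Start with x ≡ 10 (mod 25).
  Combine with x ≡ 13 (mod 49): write x = 10 + 25·t and require 10 + 25·t ≡ 13 (mod 49), i.e. 25·t ≡ 13 − 10 ≡ 3 (mod 49). Since 25^(−1) ≡ 2 (mod 49), t ≡ 2·3 ≡ 6 (mod 49). So x ≡ 10 + 25·6 = 160 (mod 1225).
  Combine with x ≡ 39 (mod 44): write x = 160 + 1225·t and require 160 + 1225·t ≡ 39 (mod 44), i.e. 1225·t ≡ 39 − 160 ≡ 11 (mod 44). Since 1225^(−1) ≡ 25 (mod 44) (1225 ≡ 37 (mod 44)), t ≡ 25·11 ≡ 11 (mod 44). So x ≡ 160 + 1225·11 = 13635 (mod 53900).
Unique solution in [0, 53900): x = 13635.

Final answer: x ≡ 13635 (mod 53900); the representative in [0, 53900) is 13635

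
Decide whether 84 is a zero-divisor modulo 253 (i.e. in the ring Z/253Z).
NO

gcd(84, 253) = 1, so 84 is a unit in Z/253Z (it has a multiplicative inverse). A unit cannot be a zero-divisor: if 84·b ≡ 0 then multiplying both sides by 84^(−1) gives b ≡ 0. So 84 is not a zero-divisor.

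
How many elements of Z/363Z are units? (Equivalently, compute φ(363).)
Z/363Z has φ(363) = 220 units

An element a ∈ Z/363Z is a unit iff gcd(a, 363) = 1, so the number of units is φ(363). φ is multiplicative, with φ(p^e) = p^e − p^(e−1). Factorise 363 = 3 · 11^2. Then
  φ(363) = (3 − 1) · (11^2 − 11^1) = 2 · 110 = 220.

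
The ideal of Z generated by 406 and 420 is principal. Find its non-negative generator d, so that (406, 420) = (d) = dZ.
In the PID Z, (a, b) is generated by gcd(a, b). Compute gcd(420, 406) with the extended Euclidean algorithm, tracking rows (r, s, t) with s·420 + t·406 = r:
  row A: (420, 1, 0)   [1·420 + 0·406 = 420]
  row B: (406, 0, 1)   [0·420 + 1·406 = 406]
  420 = 1·406 + 14   → row C = row A − 1·row B = (14, 1, −1)   [check: 1·420 − 1·406 = 14]
  406 = 29·14 + 0   → remainder 0, stop. gcd = 14 (last nonzero row C).
So gcd(406, 420) = 14, with Bézout identity 1·420 − 1·406 = 14. Containment (⊇): the Bézout identity exhibits 14 as an element of (406, 420), giving (14) ⊆ (406, 420). Containment (⊆): since 14 | 406 and 14 | 420 (406 = 14·29, 420 = 14·30), every Z-linear combination of 406 and 420 is divisible by 14, so (406, 420) ⊆ (14). Therefore (406, 420) = (14), d = 14.

Final answer: (406, 420) = (14); d = 14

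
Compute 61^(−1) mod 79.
Apply the extended Euclidean algorithm to (79, 61), tracking rows (r, s, t) with s·79 + t·61 = r. Each division r_prev = q·r_cur + r_new produces the new row as (previous row) − q·(current row):
  row A: (79, 1, 0)   [1·79 + 0·61 = 79]
  row B: (61, 0, 1)   [0·79 + 1·61 = 61]
  79 = 1·61 + 18   → row C = row A − 1·row B = (18, 1, −1)   [check: 1·79 − 1·61 = 18]
  61 = 3·18 + 7   → row D = row B − 3·row C = (7, −3, 4)   [check: −3·79 + 4·61 = 7]
  18 = 2·7 + 4   → row E = row C − 2·row D = (4, 7, −9)   [check: 7·79 − 9·61 = 4]
  7 = 1·4 + 3   → row F = row D − 1·row E = (3, −10, 13)   [check: −10·79 + 13·61 = 3]
  4 = 1·3 + 1   → row G = row E − 1·row F = (1, 17, −22)   [check: 17·79 − 22·61 = 1]
  3 = 3·1 + 0   → remainder 0, stop. gcd = 1 (last nonzero row G).
The gcd is 1, so 61 is invertible mod 79. The last nonzero row gives 17·79 − 22·61 = 1, so t = −22. So 61^(−1) ≡ −22 ≡ 57 (mod 79). Verify: 61 · 57 = 3477 ≡ 1 (mod 79). ✓

Final answer: 61^(−1) ≡ 57 (mod 79)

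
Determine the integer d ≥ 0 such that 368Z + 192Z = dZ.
In the PID Z, (a, b) is generated by gcd(a, b). Compute gcd(368, 192) with the extended Euclidean algorithm, tracking rows (r, s, t) with s·368 + t·192 = r:
  row A: (368, 1, 0)   [1·368 + 0·192 = 368]
  row B: (192, 0, 1)   [0·368 + 1·192 = 192]
  368 = 1·192 + 176   → row C = row A − 1·row B = (176, 1, −1)   [check: 1·368 − 1·192 = 176]
  192 = 1·176 + 16   → row D = row B − 1·row C = (16, −1, 2)   [check: −1·368 + 2·192 = 16]
  176 = 11·16 + 0   → remainder 0, stop. gcd = 16 (last nonzero row D).
So gcd(368, 192) = 16, with Bézout identity −1·368 + 2·192 = 16. Containment (⊇): the Bézout identity exhibits 16 as an element of (368, 192), giving (16) ⊆ (368, 192). Containment (⊆): since 16 | 368 and 16 | 192 (368 = 16·23, 192 = 16·12), every Z-linear combination of 368 and 192 is divisible by 16, so (368, 192) ⊆ (16). Therefore (368, 192) = (16), d = 16.

Final answer: (368, 192) = (16); d = 16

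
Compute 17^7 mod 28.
Use repeated squaring. Binary(7) = 111. Walk through the bits of the exponent 7 left-to-right: at each bit after the leading one, square the running value, then multiply by 17 if the bit is 1 (always reducing mod 28):
  bit 1 = 1 (leading): start with 17.
  bit 2 = 1: square 17^2 = 289 ≡ 9; bit is 1, so multiply 9·17 = 153 ≡ 13 (mod 28).
  bit 3 = 1: square 13^2 = 169 ≡ 1; bit is 1, so multiply 1·17 = 17 (mod 28).
Final value: 17^7 ≡ 17 (mod 28).

Final answer: 17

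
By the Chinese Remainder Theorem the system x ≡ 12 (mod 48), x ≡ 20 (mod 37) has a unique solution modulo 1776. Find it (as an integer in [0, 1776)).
x ≡ 1500 (mod 1776); the representative in [0, 1776) is 1500

The moduli 48, 37 are pairwise coprime, so by the CRT there is a unique solution mod 48·37 = 1776.
Solve by successive substitution. Start with x ≡ 12 (mod 48).
  Combine with x ≡ 20 (mod 37): write x = 12 + 48·t and require 12 + 48·t ≡ 20 (mod 37), i.e. 48·t ≡ 20 − 12 ≡ 8 (mod 37). Since 48^(−1) ≡ 27 (mod 37) (48 ≡ 11 (mod 37)), t ≡ 27·8 ≡ 31 (mod 37). So x ≡ 12 + 48·31 = 1500 (mod 1776).
Unique solution in [0, 1776): x = 1500.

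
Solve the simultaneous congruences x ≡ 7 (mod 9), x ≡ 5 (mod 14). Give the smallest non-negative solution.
x ≡ 61 (mod 126); the representative in [0, 126) is 61

The moduli 9, 14 are pairwise coprime, so by the CRT there is a unique solution mod 9·14 = 126.
Solve by successive substitution. Start with x ≡ 7 (mod 9).
  Combine with x ≡ 5 (mod 14): write x = 7 + 9·t and require 7 + 9·t ≡ 5 (mod 14), i.e. 9·t ≡ 5 − 7 ≡ 12 (mod 14). Since 9^(−1) ≡ 11 (mod 14), t ≡ 11·12 ≡ 6 (mod 14). So x ≡ 7 + 9·6 = 61 (mod 126).
Unique solution in [0, 126): x = 61.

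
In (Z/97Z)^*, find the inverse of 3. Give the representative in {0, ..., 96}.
Apply the extended Euclidean algorithm to (97, 3), tracking rows (r, s, t) with s·97 + t·3 = r. Each division r_prev = q·r_cur + r_new produces the new row as (previous row) − q·(current row):
  row A: (97, 1, 0)   [1·97 + 0·3 = 97]
  row B: (3, 0, 1)   [0·97 + 1·3 = 3]
  97 = 32·3 + 1   → row C = row A − 32·row B = (1, 1, −32)   [check: 1·97 − 32·3 = 1]
  3 = 3·1 + 0   → remainder 0, stop. gcd = 1 (last nonzero row C).
The gcd is 1, so 3 is invertible mod 97. The last nonzero row gives 1·97 − 32·3 = 1, so t = −32. So 3^(−1) ≡ −32 ≡ 65 (mod 97). Verify: 3 · 65 = 195 ≡ 1 (mod 97). ✓

Final answer: 3^(−1) ≡ 65 (mod 97)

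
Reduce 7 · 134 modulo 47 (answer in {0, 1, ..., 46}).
Reduce the factors first: 134 ≡ 40 (mod 47), so 7 · 134 ≡ 7 · 40 (mod 47). 7 · 40 = 280. Dividing by 47: 280 = 5·47 + 45. So (7 · 134) mod 47 = 45.

Final answer: 45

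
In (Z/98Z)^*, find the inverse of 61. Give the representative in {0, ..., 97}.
Apply the extended Euclidean algorithm to (98, 61), tracking rows (r, s, t) with s·98 + t·61 = r. Each division r_prev = q·r_cur + r_new produces the new row as (previous row) − q·(current row):
  row A: (98, 1, 0)   [1·98 + 0·61 = 98]
  row B: (61, 0, 1)   [0·98 + 1·61 = 61]
  98 = 1·61 + 37   → row C = row A − 1·row B = (37, 1, −1)   [check: 1·98 − 1·61 = 37]
  61 = 1·37 + 24   → row D = row B − 1·row C = (24, −1, 2)   [check: −1·98 + 2·61 = 24]
  37 = 1·24 + 13   → row E = row C − 1·row D = (13, 2, −3)   [check: 2·98 − 3·61 = 13]
  24 = 1·13 + 11   → row F = row D − 1·row E = (11, −3, 5)   [check: −3·98 + 5·61 = 11]
  13 = 1·11 + 2   → row G = row E − 1·row F = (2, 5, −8)   [check: 5·98 − 8·61 = 2]
  11 = 5·2 + 1   → row H = row F − 5·row G = (1, −28, 45)   [check: −28·98 + 45·61 = 1]
  2 = 2·1 + 0   → remainder 0, stop. gcd = 1 (last nonzero row H).
The gcd is 1, so 61 is invertible mod 98. The last nonzero row gives −28·98 + 45·61 = 1, so t = 45. So 61^(−1) ≡ 45 (mod 98). Verify: 61 · 45 = 2745 ≡ 1 (mod 98). ✓

Final answer: 61^(−1) ≡ 45 (mod 98)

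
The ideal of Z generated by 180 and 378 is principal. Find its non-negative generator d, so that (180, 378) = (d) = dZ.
(180, 378) = (18); d = 18

In the PID Z, (a, b) is generated by gcd(a, b). Compute gcd(378, 180) with the extended Euclidean algorithm, tracking rows (r, s, t) with s·378 + t·180 = r:
  row A: (378, 1, 0)   [1·378 + 0·180 = 378]
  row B: (180, 0, 1)   [0·378 + 1·180 = 180]
  378 = 2·180 + 18   → row C = row A − 2·row B = (18, 1, −2)   [check: 1·378 − 2·180 = 18]
  180 = 10·18 + 0   → remainder 0, stop. gcd = 18 (last nonzero row C).
So gcd(180, 378) = 18, with Bézout identity 1·378 − 2·180 = 18. Containment (⊇): the Bézout identity exhibits 18 as an element of (180, 378), giving (18) ⊆ (180, 378). Containment (⊆): since 18 | 180 and 18 | 378 (180 = 18·10, 378 = 18·21), every Z-linear combination of 180 and 378 is divisible by 18, so (180, 378) ⊆ (18). Therefore (180, 378) = (18), d = 18.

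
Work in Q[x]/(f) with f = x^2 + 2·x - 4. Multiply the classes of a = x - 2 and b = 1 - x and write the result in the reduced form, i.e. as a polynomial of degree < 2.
First multiply in Q[x] without reducing: a · b = -x^2 + 3·x - 2. Now divide by f(x) = x^2 + 2·x - 4, eliminating the leading term at each step:
  leading term -x^2: subtract (-1)·f(x) = -x^2 - 2·x + 4, leaving 5·x - 6
The degree is now < 2, so this is the remainder. Hence a · b ≡ 5·x - 6 in Q[x]/(f).

Final answer: a · b ≡ 5·x - 6 (mod f(x))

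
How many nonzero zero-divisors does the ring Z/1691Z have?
Z/1691Z has 106 nonzero zero-divisors

In Z/1691Z each nonzero element is either a unit (gcd with 1691 is 1) or a zero-divisor (gcd > 1). The number of units is φ(1691): factorise 1691 = 19 · 89, so φ(1691) = (19 − 1) · (89 − 1) = 18 · 88 = 1584. The nonzero elements number 1691 − 1 = 1690. Hence the nonzero zero-divisors number 1690 − 1584 = 106.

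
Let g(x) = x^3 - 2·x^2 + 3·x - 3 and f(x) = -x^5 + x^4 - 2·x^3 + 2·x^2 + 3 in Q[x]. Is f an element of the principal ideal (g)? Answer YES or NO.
YES

In Q[x] the ideal (g) consists of all multiples of g, so f ∈ (g) iff g | f, i.e. iff the remainder of f on division by g is 0. Divide f by g (g is monic, so eliminate the leading term of the running remainder at each step):
  leading term -x^5: subtract (-x^2)·g(x) = -x^5 + 2·x^4 - 3·x^3 + 3·x^2, leaving -x^4 + x^3 - x^2 + 3
  leading term -x^4: subtract (-x)·g(x) = -x^4 + 2·x^3 - 3·x^2 + 3·x, leaving -x^3 + 2·x^2 - 3·x + 3
  leading term -x^3: subtract (-1)·g(x) = -x^3 + 2·x^2 - 3·x + 3, leaving 0
The remainder is 0, so f(x) = g(x) · h(x) with h(x) = -x^2 - x - 1. Hence g | f, i.e. f ∈ (g).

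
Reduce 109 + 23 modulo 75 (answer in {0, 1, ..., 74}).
57

Reduce the summands first: 109 ≡ 34 (mod 75), so 109 + 23 ≡ 34 + 23 (mod 75). 34 + 23 = 57; 57 = 0·75 + 57, so (109 + 23) mod 75 = 57.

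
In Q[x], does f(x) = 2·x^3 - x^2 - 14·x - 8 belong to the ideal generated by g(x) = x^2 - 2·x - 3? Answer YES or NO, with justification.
In Q[x] the ideal (g) consists of all multiples of g, so f ∈ (g) iff g | f, i.e. iff the remainder of f on division by g is 0. Divide f by g (g is monic, so eliminate the leading term of the running remainder at each step):
  leading term 2·x^3: subtract (2·x)·g(x) = 2·x^3 - 4·x^2 - 6·x, leaving 3·x^2 - 8·x - 8
  leading term 3·x^2: subtract (3)·g(x) = 3·x^2 - 6·x - 9, leaving 1 - 2·x
The remainder r(x) = 1 - 2·x ≠ 0 (and deg r < deg g), so g ∤ f, i.e. f ∉ (g).

Final answer: NO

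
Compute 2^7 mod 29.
12

Use repeated squaring. Binary(7) = 111. Walk through the bits of the exponent 7 left-to-right: at each bit after the leading one, square the running value, then multiply by 2 if the bit is 1 (always reducing mod 29):
  bit 1 = 1 (leading): start with 2.
  bit 2 = 1: square 2^2 = 4; bit is 1, so multiply 4·2 = 8 (mod 29).
  bit 3 = 1: square 8^2 = 64 ≡ 6; bit is 1, so multiply 6·2 = 12 (mod 29).
Final value: 2^7 ≡ 12 (mod 29).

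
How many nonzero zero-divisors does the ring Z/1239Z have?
In Z/1239Z each nonzero element is either a unit (gcd with 1239 is 1) or a zero-divisor (gcd > 1). The number of units is φ(1239): factorise 1239 = 3 · 7 · 59, so φ(1239) = (3 − 1) · (7 − 1) · (59 − 1) = 2 · 6 · 58 = 696. The nonzero elements number 1239 − 1 = 1238. Hence the nonzero zero-divisors number 1238 − 696 = 542.

Final answer: Z/1239Z has 542 nonzero zero-divisors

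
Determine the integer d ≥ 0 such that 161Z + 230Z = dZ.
In the PID Z, (a, b) is generated by gcd(a, b). Compute gcd(230, 161) with the extended Euclidean algorithm, tracking rows (r, s, t) with s·230 + t·161 = r:
  row A: (230, 1, 0)   [1·230 + 0·161 = 230]
  row B: (161, 0, 1)   [0·230 + 1·161 = 161]
  230 = 1·161 + 69   → row C = row A − 1·row B = (69, 1, −1)   [check: 1·230 − 1·161 = 69]
  161 = 2·69 + 23   → row D = row B − 2·row C = (23, −2, 3)   [check: −2·230 + 3·161 = 23]
  69 = 3·23 + 0   → remainder 0, stop. gcd = 23 (last nonzero row D).
So gcd(161, 230) = 23, with Bézout identity −2·230 + 3·161 = 23. Containment (⊇): the Bézout identity exhibits 23 as an element of (161, 230), giving (23) ⊆ (161, 230). Containment (⊆): since 23 | 161 and 23 | 230 (161 = 23·7, 230 = 23·10), every Z-linear combination of 161 and 230 is divisible by 23, so (161, 230) ⊆ (23). Therefore (161, 230) = (23), d = 23.

Final answer: (161, 230) = (23); d = 23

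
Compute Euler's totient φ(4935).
φ(4935) = 2208

φ is multiplicative, with φ(p^e) = p^e − p^(e−1). Factorise 4935 = 3 · 5 · 7 · 47. Then
  φ(4935) = (3 − 1) · (5 − 1) · (7 − 1) · (47 − 1) = 2 · 4 · 6 · 46 = 2208.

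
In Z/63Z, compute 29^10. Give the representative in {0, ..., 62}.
Use repeated squaring. Binary(10) = 1010. Walk through the bits of the exponent 10 left-to-right: at each bit after the leading one, square the running value, then multiply by 29 if the bit is 1 (always reducing mod 63):
  bit 1 = 1 (leading): start with 29.
  bit 2 = 0: square 29^2 = 841 ≡ 22 (mod 63).
  bit 3 = 1: square 22^2 = 484 ≡ 43; bit is 1, so multiply 43·29 = 1247 ≡ 50 (mod 63).
  bit 4 = 0: square 50^2 = 2500 ≡ 43 (mod 63).
Final value: 29^10 ≡ 43 (mod 63).

Final answer: 43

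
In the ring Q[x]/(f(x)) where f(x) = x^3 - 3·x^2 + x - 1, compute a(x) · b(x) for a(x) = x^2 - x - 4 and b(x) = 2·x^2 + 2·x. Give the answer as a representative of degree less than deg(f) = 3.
a · b ≡ 6·x^2 - 12·x + 6 (mod f(x))

First multiply in Q[x] without reducing: a · b = 2·x^4 - 10·x^2 - 8·x. Now divide by f(x) = x^3 - 3·x^2 + x - 1, eliminating the leading term at each step:
  leading term 2·x^4: subtract (2·x)·f(x) = 2·x^4 - 6·x^3 + 2·x^2 - 2·x, leaving 6·x^3 - 12·x^2 - 6·x
  leading term 6·x^3: subtract (6)·f(x) = 6·x^3 - 18·x^2 + 6·x - 6, leaving 6·x^2 - 12·x + 6
The degree is now < 3, so this is the remainder. Hence a · b ≡ 6·x^2 - 12·x + 6 in Q[x]/(f).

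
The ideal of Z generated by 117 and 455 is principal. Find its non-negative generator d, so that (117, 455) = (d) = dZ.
In the PID Z, (a, b) is generated by gcd(a, b). Compute gcd(455, 117) with the extended Euclidean algorithm, tracking rows (r, s, t) with s·455 + t·117 = r:
  row A: (455, 1, 0)   [1·455 + 0·117 = 455]
  row B: (117, 0, 1)   [0·455 + 1·117 = 117]
  455 = 3·117 + 104   → row C = row A − 3·row B = (104, 1, −3)   [check: 1·455 − 3·117 = 104]
  117 = 1·104 + 13   → row D = row B − 1·row C = (13, −1, 4)   [check: −1·455 + 4·117 = 13]
  104 = 8·13 + 0   → remainder 0, stop. gcd = 13 (last nonzero row D).
So gcd(117, 455) = 13, with Bézout identity −1·455 + 4·117 = 13. Containment (⊇): the Bézout identity exhibits 13 as an element of (117, 455), giving (13) ⊆ (117, 455). Containment (⊆): since 13 | 117 and 13 | 455 (117 = 13·9, 455 = 13·35), every Z-linear combination of 117 and 455 is divisible by 13, so (117, 455) ⊆ (13). Therefore (117, 455) = (13), d = 13.

Final answer: (117, 455) = (13); d = 13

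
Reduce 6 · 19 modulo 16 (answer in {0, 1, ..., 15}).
Reduce the factors first: 19 ≡ 3 (mod 16), so 6 · 19 ≡ 6 · 3 (mod 16). 6 · 3 = 18. Dividing by 16: 18 = 1·16 + 2. So (6 · 19) mod 16 = 2.

Final answer: 2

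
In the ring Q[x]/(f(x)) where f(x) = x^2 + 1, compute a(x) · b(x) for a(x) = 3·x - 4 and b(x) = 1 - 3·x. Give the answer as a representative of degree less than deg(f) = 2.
First multiply in Q[x] without reducing: a · b = -9·x^2 + 15·x - 4. Now divide by f(x) = x^2 + 1, eliminating the leading term at each step:
  leading term -9·x^2: subtract (-9)·f(x) = -9·x^2 - 9, leaving 15·x + 5
The degree is now < 2, so this is the remainder. Hence a · b ≡ 15·x + 5 in Q[x]/(f).

Final answer: a · b ≡ 15·x + 5 (mod f(x))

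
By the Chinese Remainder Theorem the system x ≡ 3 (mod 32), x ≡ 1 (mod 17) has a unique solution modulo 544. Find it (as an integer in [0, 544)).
The moduli 32, 17 are pairwise coprime, so by the CRT there is a unique solution mod 32·17 = 544.
Solve by successive substitution. Start with x ≡ 3 (mod 32).
  Combine with x ≡ 1 (mod 17): write x = 3 + 32·t and require 3 + 32·t ≡ 1 (mod 17), i.e. 32·t ≡ 1 − 3 ≡ 15 (mod 17). Since 32^(−1) ≡ 8 (mod 17) (32 ≡ 15 (mod 17)), t ≡ 8·15 ≡ 1 (mod 17). So x ≡ 3 + 32·1 = 35 (mod 544).
Unique solution in [0, 544): x = 35.

Final answer: x ≡ 35 (mod 544); the representative in [0, 544) is 35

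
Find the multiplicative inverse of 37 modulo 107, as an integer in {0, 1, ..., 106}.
Apply the extended Euclidean algorithm to (107, 37), tracking rows (r, s, t) with s·107 + t·37 = r. Each division r_prev = q·r_cur + r_new produces the new row as (previous row) − q·(current row):
  row A: (107, 1, 0)   [1·107 + 0·37 = 107]
  row B: (37, 0, 1)   [0·107 + 1·37 = 37]
  107 = 2·37 + 33   → row C = row A − 2·row B = (33, 1, −2)   [check: 1·107 − 2·37 = 33]
  37 = 1·33 + 4   → row D = row B − 1·row C = (4, −1, 3)   [check: −1·107 + 3·37 = 4]
  33 = 8·4 + 1   → row E = row C − 8·row D = (1, 9, −26)   [check: 9·107 − 26·37 = 1]
  4 = 4·1 + 0   → remainder 0, stop. gcd = 1 (last nonzero row E).
The gcd is 1, so 37 is invertible mod 107. The last nonzero row gives 9·107 − 26·37 = 1, so t = −26. So 37^(−1) ≡ −26 ≡ 81 (mod 107). Verify: 37 · 81 = 2997 ≡ 1 (mod 107). ✓

Final answer: 37^(−1) ≡ 81 (mod 107)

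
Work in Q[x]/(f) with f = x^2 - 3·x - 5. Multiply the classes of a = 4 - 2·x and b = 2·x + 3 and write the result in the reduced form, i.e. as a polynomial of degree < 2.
a · b ≡ -10·x - 8 (mod f(x))

First multiply in Q[x] without reducing: a · b = -4·x^2 + 2·x + 12. Now divide by f(x) = x^2 - 3·x - 5, eliminating the leading term at each step:
  leading term -4·x^2: subtract (-4)·f(x) = -4·x^2 + 12·x + 20, leaving -10·x - 8
The degree is now < 2, so this is the remainder. Hence a · b ≡ -10·x - 8 in Q[x]/(f).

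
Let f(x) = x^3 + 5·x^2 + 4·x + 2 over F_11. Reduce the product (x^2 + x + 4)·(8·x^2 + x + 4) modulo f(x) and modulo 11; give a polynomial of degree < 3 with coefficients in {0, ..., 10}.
Multiply as integer polynomials: a · b = 8·x^4 + 9·x^3 + 37·x^2 + 8·x + 16. Reducing coefficients mod 11: a · b ≡ 8·x^4 + 9·x^3 + 4·x^2 + 8·x + 5. Now divide by f(x) = x^3 + 5·x^2 + 4·x + 2 in F_11[x], eliminating the leading term at each step:
  leading term 8·x^4: subtract (8·x)·f(x) = 8·x^4 + 7·x^3 + 10·x^2 + 5·x, leaving 2·x^3 + 5·x^2 + 3·x + 5 (coefficients mod 11)
  leading term 2·x^3: subtract (2)·f(x) = 2·x^3 + 10·x^2 + 8·x + 4, leaving 6·x^2 + 6·x + 1 (coefficients mod 11)
The degree is now < 3, so this is the remainder. Hence a · b ≡ 6·x^2 + 6·x + 1 in F_11[x]/(f).

Final answer: a · b ≡ 6·x^2 + 6·x + 1 (mod f(x))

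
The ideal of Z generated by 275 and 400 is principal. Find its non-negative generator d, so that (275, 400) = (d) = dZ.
In the PID Z, (a, b) is generated by gcd(a, b). Compute gcd(400, 275) with the extended Euclidean algorithm, tracking rows (r, s, t) with s·400 + t·275 = r:
  row A: (400, 1, 0)   [1·400 + 0·275 = 400]
  row B: (275, 0, 1)   [0·400 + 1·275 = 275]
  400 = 1·275 + 125   → row C = row A − 1·row B = (125, 1, −1)   [check: 1·400 − 1·275 = 125]
  275 = 2·125 + 25   → row D = row B − 2·row C = (25, −2, 3)   [check: −2·400 + 3·275 = 25]
  125 = 5·25 + 0   → remainder 0, stop. gcd = 25 (last nonzero row D).
So gcd(275, 400) = 25, with Bézout identity −2·400 + 3·275 = 25. Containment (⊇): the Bézout identity exhibits 25 as an element of (275, 400), giving (25) ⊆ (275, 400). Containment (⊆): since 25 | 275 and 25 | 400 (275 = 25·11, 400 = 25·16), every Z-linear combination of 275 and 400 is divisible by 25, so (275, 400) ⊆ (25). Therefore (275, 400) = (25), d = 25.

Final answer: (275, 400) = (25); d = 25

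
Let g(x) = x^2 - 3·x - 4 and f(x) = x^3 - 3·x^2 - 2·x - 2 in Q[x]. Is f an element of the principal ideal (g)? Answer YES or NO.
In Q[x] the ideal (g) consists of all multiples of g, so f ∈ (g) iff g | f, i.e. iff the remainder of f on division by g is 0. Divide f by g (g is monic, so eliminate the leading term of the running remainder at each step):
  leading term x^3: subtract (x)·g(x) = x^3 - 3·x^2 - 4·x, leaving 2·x - 2
The remainder r(x) = 2·x - 2 ≠ 0 (and deg r < deg g), so g ∤ f, i.e. f ∉ (g).

Final answer: NO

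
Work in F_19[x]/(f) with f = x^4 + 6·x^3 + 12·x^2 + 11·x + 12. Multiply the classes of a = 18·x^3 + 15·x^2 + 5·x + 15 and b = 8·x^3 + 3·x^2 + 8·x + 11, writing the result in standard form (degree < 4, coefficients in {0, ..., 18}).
a · b ≡ 5·x^3 + 13·x^2 + 13 (mod f(x))

Multiply as integer polynomials: a · b = 144·x^6 + 174·x^5 + 229·x^4 + 453·x^3 + 250·x^2 + 175·x + 165. Reducing coefficients mod 19: a · b ≡ 11·x^6 + 3·x^5 + x^4 + 16·x^3 + 3·x^2 + 4·x + 13. Now divide by f(x) = x^4 + 6·x^3 + 12·x^2 + 11·x + 12 in F_19[x], eliminating the leading term at each step:
  leading term 11·x^6: subtract (11·x^2)·f(x) = 11·x^6 + 9·x^5 + 18·x^4 + 7·x^3 + 18·x^2, leaving 13·x^5 + 2·x^4 + 9·x^3 + 4·x^2 + 4·x + 13 (coefficients mod 19)
  leading term 13·x^5: subtract (13·x)·f(x) = 13·x^5 + 2·x^4 + 4·x^3 + 10·x^2 + 4·x, leaving 5·x^3 + 13·x^2 + 13 (coefficients mod 19)
The degree is now < 4, so this is the remainder. Hence a · b ≡ 5·x^3 + 13·x^2 + 13 in F_19[x]/(f).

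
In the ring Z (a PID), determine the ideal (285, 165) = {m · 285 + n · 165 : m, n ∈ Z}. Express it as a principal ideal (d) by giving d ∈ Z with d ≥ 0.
(285, 165) = (15); d = 15

In the PID Z, (a, b) is generated by gcd(a, b). Compute gcd(285, 165) with the extended Euclidean algorithm, tracking rows (r, s, t) with s·285 + t·165 = r:
  row A: (285, 1, 0)   [1·285 + 0·165 = 285]
  row B: (165, 0, 1)   [0·285 + 1·165 = 165]
  285 = 1·165 + 120   → row C = row A − 1·row B = (120, 1, −1)   [check: 1·285 − 1·165 = 120]
  165 = 1·120 + 45   → row D = row B − 1·row C = (45, −1, 2)   [check: −1·285 + 2·165 = 45]
  120 = 2·45 + 30   → row E = row C − 2·row D = (30, 3, −5)   [check: 3·285 − 5·165 = 30]
  45 = 1·30 + 15   → row F = row D − 1·row E = (15, −4, 7)   [check: −4·285 + 7·165 = 15]
  30 = 2·15 + 0   → remainder 0, stop. gcd = 15 (last nonzero row F).
So gcd(285, 165) = 15, with Bézout identity −4·285 + 7·165 = 15. Containment (⊇): the Bézout identity exhibits 15 as an element of (285, 165), giving (15) ⊆ (285, 165). Containment (⊆): since 15 | 285 and 15 | 165 (285 = 15·19, 165 = 15·11), every Z-linear combination of 285 and 165 is divisible by 15, so (285, 165) ⊆ (15). Therefore (285, 165) = (15), d = 15.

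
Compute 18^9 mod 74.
68

Use repeated squaring. Binary(9) = 1001. Walk through the bits of the exponent 9 left-to-right: at each bit after the leading one, square the running value, then multiply by 18 if the bit is 1 (always reducing mod 74):
  bit 1 = 1 (leading): start with 18.
  bit 2 = 0: square 18^2 = 324 ≡ 28 (mod 74).
  bit 3 = 0: square 28^2 = 784 ≡ 44 (mod 74).
  bit 4 = 1: square 44^2 = 1936 ≡ 12; bit is 1, so multiply 12·18 = 216 ≡ 68 (mod 74).
Final value: 18^9 ≡ 68 (mod 74).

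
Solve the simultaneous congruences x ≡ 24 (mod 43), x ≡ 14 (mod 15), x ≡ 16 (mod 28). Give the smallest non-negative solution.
x ≡ 884 (mod 18060); the representative in [0, 18060) is 884

The moduli 43, 15, 28 are pairwise coprime, so by the CRT there is a unique solution mod 43·15·28 = 18060.
Solve by successive substitution. Start with x ≡ 24 (mod 43).
  Combine with x ≡ 14 (mod 15): write x = 24 + 43·t and require 24 + 43·t ≡ 14 (mod 15), i.e. 43·t ≡ 14 − 24 ≡ 5 (mod 15). Since 43^(−1) ≡ 7 (mod 15) (43 ≡ 13 (mod 15)), t ≡ 7·5 ≡ 5 (mod 15). So x ≡ 24 + 43·5 = 239 (mod 645).
  Combine with x ≡ 16 (mod 28): write x = 239 + 645·t and require 239 + 645·t ≡ 16 (mod 28), i.e. 645·t ≡ 16 − 239 ≡ 1 (mod 28). Since 645^(−1) ≡ 1 (mod 28) (645 ≡ 1 (mod 28)), t ≡ 1·1 ≡ 1 (mod 28). So x ≡ 239 + 645·1 = 884 (mod 18060).
Unique solution in [0, 18060): x = 884.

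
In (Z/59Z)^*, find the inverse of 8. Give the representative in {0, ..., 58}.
8^(−1) ≡ 37 (mod 59)

Apply the extended Euclidean algorithm to (59, 8), tracking rows (r, s, t) with s·59 + t·8 = r. Each division r_prev = q·r_cur + r_new produces the new row as (previous row) − q·(current row):
  row A: (59, 1, 0)   [1·59 + 0·8 = 59]
  row B: (8, 0, 1)   [0·59 + 1·8 = 8]
  59 = 7·8 + 3   → row C = row A − 7·row B = (3, 1, −7)   [check: 1·59 − 7·8 = 3]
  8 = 2·3 + 2   → row D = row B − 2·row C = (2, −2, 15)   [check: −2·59 + 15·8 = 2]
  3 = 1·2 + 1   → row E = row C − 1·row D = (1, 3, −22)   [check: 3·59 − 22·8 = 1]
  2 = 2·1 + 0   → remainder 0, stop. gcd = 1 (last nonzero row E).
The gcd is 1, so 8 is invertible mod 59. The last nonzero row gives 3·59 − 22·8 = 1, so t = −22. So 8^(−1) ≡ −22 ≡ 37 (mod 59). Verify: 8 · 37 = 296 ≡ 1 (mod 59). ✓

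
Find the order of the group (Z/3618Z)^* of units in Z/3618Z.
(Z/3618Z)^* consists of the classes a with gcd(a, 3618) = 1, so its order is φ(3618). φ is multiplicative, with φ(p^e) = p^e − p^(e−1). Factorise 3618 = 2 · 3^3 · 67. Then
  φ(3618) = (2 − 1) · (3^3 − 3^2) · (67 − 1) = 1 · 18 · 66 = 1188.
Thus |(Z/3618Z)^*| = 1188.

Final answer: |(Z/3618Z)^*| = 1188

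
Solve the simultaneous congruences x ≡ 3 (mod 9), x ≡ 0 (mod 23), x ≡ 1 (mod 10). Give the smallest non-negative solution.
The moduli 9, 23, 10 are pairwise coprime, so by the CRT there is a unique solution mod 9·23·10 = 2070.
Solve by successive substitution. Start with x ≡ 3 (mod 9).
  Combine with x ≡ 0 (mod 23): write x = 3 + 9·t and require 3 + 9·t ≡ 0 (mod 23), i.e. 9·t ≡ 0 − 3 ≡ 20 (mod 23). Since 9^(−1) ≡ 18 (mod 23), t ≡ 18·20 ≡ 15 (mod 23). So x ≡ 3 + 9·15 = 138 (mod 207).
  Combine with x ≡ 1 (mod 10): write x = 138 + 207·t and require 138 + 207·t ≡ 1 (mod 10), i.e. 207·t ≡ 1 − 138 ≡ 3 (mod 10). Since 207^(−1) ≡ 3 (mod 10) (207 ≡ 7 (mod 10)), t ≡ 3·3 ≡ 9 (mod 10). So x ≡ 138 + 207·9 = 2001 (mod 2070).
Unique solution in [0, 2070): x = 2001.

Final answer: x ≡ 2001 (mod 2070); the representative in [0, 2070) is 2001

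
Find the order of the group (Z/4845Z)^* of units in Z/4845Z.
|(Z/4845Z)^*| = 2304

(Z/4845Z)^* consists of the classes a with gcd(a, 4845) = 1, so its order is φ(4845). φ is multiplicative, with φ(p^e) = p^e − p^(e−1). Factorise 4845 = 3 · 5 · 17 · 19. Then
  φ(4845) = (3 − 1) · (5 − 1) · (17 − 1) · (19 − 1) = 2 · 4 · 16 · 18 = 2304.
Thus |(Z/4845Z)^*| = 2304.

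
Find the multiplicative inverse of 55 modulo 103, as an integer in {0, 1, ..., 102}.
55^(−1) ≡ 15 (mod 103)

Apply the extended Euclidean algorithm to (103, 55), tracking rows (r, s, t) with s·103 + t·55 = r. Each division r_prev = q·r_cur + r_new produces the new row as (previous row) − q·(current row):
  row A: (103, 1, 0)   [1·103 + 0·55 = 103]
  row B: (55, 0, 1)   [0·103 + 1·55 = 55]
  103 = 1·55 + 48   → row C = row A − 1·row B = (48, 1, −1)   [check: 1·103 − 1·55 = 48]
  55 = 1·48 + 7   → row D = row B − 1·row C = (7, −1, 2)   [check: −1·103 + 2·55 = 7]
  48 = 6·7 + 6   → row E = row C − 6·row D = (6, 7, −13)   [check: 7·103 − 13·55 = 6]
  7 = 1·6 + 1   → row F = row D − 1·row E = (1, −8, 15)   [check: −8·103 + 15·55 = 1]
  6 = 6·1 + 0   → remainder 0, stop. gcd = 1 (last nonzero row F).
The gcd is 1, so 55 is invertible mod 103. The last nonzero row gives −8·103 + 15·55 = 1, so t = 15. So 55^(−1) ≡ 15 (mod 103). Verify: 55 · 15 = 825 ≡ 1 (mod 103). ✓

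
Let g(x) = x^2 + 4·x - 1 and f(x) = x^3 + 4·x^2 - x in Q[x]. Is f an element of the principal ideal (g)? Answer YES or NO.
YES

In Q[x] the ideal (g) consists of all multiples of g, so f ∈ (g) iff g | f, i.e. iff the remainder of f on division by g is 0. Divide f by g (g is monic, so eliminate the leading term of the running remainder at each step):
  leading term x^3: subtract (x)·g(x) = x^3 + 4·x^2 - x, leaving 0
The remainder is 0, so f(x) = g(x) · h(x) with h(x) = x. Hence g | f, i.e. f ∈ (g).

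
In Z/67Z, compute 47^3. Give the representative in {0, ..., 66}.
Use repeated squaring. Binary(3) = 11. Walk through the bits of the exponent 3 left-to-right: at each bit after the leading one, square the running value, then multiply by 47 if the bit is 1 (always reducing mod 67):
  bit 1 = 1 (leading): start with 47.
  bit 2 = 1: square 47^2 = 2209 ≡ 65; bit is 1, so multiply 65·47 = 3055 ≡ 40 (mod 67).
Final value: 47^3 ≡ 40 (mod 67).

Final answer: 40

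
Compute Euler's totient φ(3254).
φ(3254) = 1626

φ is multiplicative, with φ(p^e) = p^e − p^(e−1). Factorise 3254 = 2 · 1627. Then
  φ(3254) = (2 − 1) · (1627 − 1) = 1 · 1626 = 1626.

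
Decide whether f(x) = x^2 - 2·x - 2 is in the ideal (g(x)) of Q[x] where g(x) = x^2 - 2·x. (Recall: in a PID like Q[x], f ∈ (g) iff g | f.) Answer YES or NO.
NO

In Q[x] the ideal (g) consists of all multiples of g, so f ∈ (g) iff g | f, i.e. iff the remainder of f on division by g is 0. Divide f by g (g is monic, so eliminate the leading term of the running remainder at each step):
  leading term x^2: subtract (1)·g(x) = x^2 - 2·x, leaving -2
The remainder r(x) = -2 ≠ 0 (and deg r < deg g), so g ∤ f, i.e. f ∉ (g).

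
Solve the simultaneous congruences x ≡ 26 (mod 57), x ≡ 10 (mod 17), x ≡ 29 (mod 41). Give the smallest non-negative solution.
x ≡ 3104 (mod 39729); the representative in [0, 39729) is 3104

The moduli 57, 17, 41 are pairwise coprime, so by the CRT there is a unique solution mod 57·17·41 = 39729.
Solve by successive substitution. Start with x ≡ 26 (mod 57).
  Combine with x ≡ 10 (mod 17): write x = 26 + 57·t and require 26 + 57·t ≡ 10 (mod 17), i.e. 57·t ≡ 10 − 26 ≡ 1 (mod 17). Since 57^(−1) ≡ 3 (mod 17) (57 ≡ 6 (mod 17)), t ≡ 3·1 ≡ 3 (mod 17). So x ≡ 26 + 57·3 = 197 (mod 969).
  Combine with x ≡ 29 (mod 41): write x = 197 + 969·t and require 197 + 969·t ≡ 29 (mod 41), i.e. 969·t ≡ 29 − 197 ≡ 37 (mod 41). Since 969^(−1) ≡ 30 (mod 41) (969 ≡ 26 (mod 41)), t ≡ 30·37 ≡ 3 (mod 41). So x ≡ 197 + 969·3 = 3104 (mod 39729).
Unique solution in [0, 39729): x = 3104.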